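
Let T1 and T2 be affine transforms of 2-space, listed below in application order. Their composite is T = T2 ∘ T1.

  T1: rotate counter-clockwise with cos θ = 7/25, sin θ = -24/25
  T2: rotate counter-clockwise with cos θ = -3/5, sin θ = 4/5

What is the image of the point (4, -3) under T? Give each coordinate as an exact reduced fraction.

T(p) = (24/5, 7/5)

T1 rotate counter-clockwise with cos θ = 7/25, sin θ = -24/25: (4, -3) → (-44/25, -117/25)
T2 rotate counter-clockwise with cos θ = -3/5, sin θ = 4/5: (-44/25, -117/25) → (24/5, 7/5)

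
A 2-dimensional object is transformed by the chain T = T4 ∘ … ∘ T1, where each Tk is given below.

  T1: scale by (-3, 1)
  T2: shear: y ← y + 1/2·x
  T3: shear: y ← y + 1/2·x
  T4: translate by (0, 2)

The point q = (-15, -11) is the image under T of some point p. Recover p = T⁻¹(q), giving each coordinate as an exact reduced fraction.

T1 = [-3 0 0; 0 1 0; 0 0 1]
T2·T1 = [-3 0 0; -3/2 1 0; 0 0 1]
T3·…·T1 = [-3 0 0; -3 1 0; 0 0 1]
T4·…·T1 = [-3 0 0; -3 1 2; 0 0 1]
det M = -3; M⁻¹ = [-1/3 0 0; -1 1 -2; 0 0 1]
M⁻¹ · (-15, -11)ᵀ = (5, 2)ᵀ

p = (5, 2)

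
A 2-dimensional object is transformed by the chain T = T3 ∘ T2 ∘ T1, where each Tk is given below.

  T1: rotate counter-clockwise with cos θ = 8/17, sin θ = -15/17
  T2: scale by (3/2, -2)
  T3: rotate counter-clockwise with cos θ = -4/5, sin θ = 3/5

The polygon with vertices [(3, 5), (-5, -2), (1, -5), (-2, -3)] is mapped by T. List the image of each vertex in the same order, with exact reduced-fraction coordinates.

image vertices: (-624/85, 811/170), (774/85, 157/85), (72/85, -1483/170), (402/85, -453/170)

T1 rotate counter-clockwise with cos θ = 8/17, sin θ = -15/17: (3, 5) → (99/17, -5/17); (-5, -2) → (-70/17, 59/17); (1, -5) → (-67/17, -55/17); (-2, -3) → (-61/17, 6/17)
T2 scale by (3/2, -2): (99/17, -5/17) → (297/34, 10/17); (-70/17, 59/17) → (-105/17, -118/17); (-67/17, -55/17) → (-201/34, 110/17); (-61/17, 6/17) → (-183/34, -12/17)
T3 rotate counter-clockwise with cos θ = -4/5, sin θ = 3/5: (297/34, 10/17) → (-624/85, 811/170); (-105/17, -118/17) → (774/85, 157/85); (-201/34, 110/17) → (72/85, -1483/170); (-183/34, -12/17) → (402/85, -453/170)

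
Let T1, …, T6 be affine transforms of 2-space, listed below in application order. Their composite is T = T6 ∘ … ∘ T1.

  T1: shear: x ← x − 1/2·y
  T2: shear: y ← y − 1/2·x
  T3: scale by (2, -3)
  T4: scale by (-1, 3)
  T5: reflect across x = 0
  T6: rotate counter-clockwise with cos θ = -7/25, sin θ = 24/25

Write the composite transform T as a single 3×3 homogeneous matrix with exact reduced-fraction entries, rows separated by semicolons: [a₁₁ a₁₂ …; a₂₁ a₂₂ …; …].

T = [-122/25 277/25 0; 33/50 219/100 0; 0 0 1]

T1 = [1 -1/2 0; 0 1 0; 0 0 1]
T2·T1 = [1 -1/2 0; -1/2 5/4 0; 0 0 1]
T3·…·T1 = [2 -1 0; 3/2 -15/4 0; 0 0 1]
T4·…·T1 = [-2 1 0; 9/2 -45/4 0; 0 0 1]
T5·…·T1 = [2 -1 0; 9/2 -45/4 0; 0 0 1]
T6·…·T1 = [-122/25 277/25 0; 33/50 219/100 0; 0 0 1]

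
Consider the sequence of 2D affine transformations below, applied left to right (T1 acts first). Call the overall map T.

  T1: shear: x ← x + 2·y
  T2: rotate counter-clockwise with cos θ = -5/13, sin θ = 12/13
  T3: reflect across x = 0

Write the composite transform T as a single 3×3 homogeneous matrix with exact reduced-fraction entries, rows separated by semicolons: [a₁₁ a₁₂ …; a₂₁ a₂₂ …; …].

T1 = [1 2 0; 0 1 0; 0 0 1]
T2·T1 = [-5/13 -22/13 0; 12/13 19/13 0; 0 0 1]
T3·…·T1 = [5/13 22/13 0; 12/13 19/13 0; 0 0 1]

T = [5/13 22/13 0; 12/13 19/13 0; 0 0 1]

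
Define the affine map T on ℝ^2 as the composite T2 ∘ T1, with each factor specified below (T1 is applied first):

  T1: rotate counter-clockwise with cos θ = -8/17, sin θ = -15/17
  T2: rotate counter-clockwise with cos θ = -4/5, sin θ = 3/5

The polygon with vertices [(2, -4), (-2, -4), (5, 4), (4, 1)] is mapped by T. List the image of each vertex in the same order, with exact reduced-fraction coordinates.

image vertices: (298/85, -236/85), (-2/17, -76/17), (241/85, 488/85), (16/5, 13/5)

T1 rotate counter-clockwise with cos θ = -8/17, sin θ = -15/17: (2, -4) → (-76/17, 2/17); (-2, -4) → (-44/17, 62/17); (5, 4) → (20/17, -107/17); (4, 1) → (-1, -4)
T2 rotate counter-clockwise with cos θ = -4/5, sin θ = 3/5: (-76/17, 2/17) → (298/85, -236/85); (-44/17, 62/17) → (-2/17, -76/17); (20/17, -107/17) → (241/85, 488/85); (-1, -4) → (16/5, 13/5)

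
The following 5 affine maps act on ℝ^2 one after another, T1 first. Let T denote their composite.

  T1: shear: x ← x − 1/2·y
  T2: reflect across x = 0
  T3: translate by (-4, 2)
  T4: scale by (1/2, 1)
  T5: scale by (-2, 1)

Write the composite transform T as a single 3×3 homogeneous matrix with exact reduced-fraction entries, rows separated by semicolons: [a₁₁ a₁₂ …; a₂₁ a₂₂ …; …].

T = [1 -1/2 4; 0 1 2; 0 0 1]

T1 = [1 -1/2 0; 0 1 0; 0 0 1]
T2·T1 = [-1 1/2 0; 0 1 0; 0 0 1]
T3·…·T1 = [-1 1/2 -4; 0 1 2; 0 0 1]
T4·…·T1 = [-1/2 1/4 -2; 0 1 2; 0 0 1]
T5·…·T1 = [1 -1/2 4; 0 1 2; 0 0 1]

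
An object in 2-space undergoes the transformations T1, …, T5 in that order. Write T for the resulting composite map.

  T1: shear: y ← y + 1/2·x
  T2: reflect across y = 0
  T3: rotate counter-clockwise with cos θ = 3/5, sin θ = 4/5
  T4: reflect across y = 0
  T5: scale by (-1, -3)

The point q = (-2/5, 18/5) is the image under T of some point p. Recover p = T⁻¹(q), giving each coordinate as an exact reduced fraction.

T1 = [1 0 0; 1/2 1 0; 0 0 1]
T2·T1 = [1 0 0; -1/2 -1 0; 0 0 1]
T3·…·T1 = [1 4/5 0; 1/2 -3/5 0; 0 0 1]
T4·…·T1 = [1 4/5 0; -1/2 3/5 0; 0 0 1]
T5·…·T1 = [-1 -4/5 0; 3/2 -9/5 0; 0 0 1]
det M = 3; M⁻¹ = [-3/5 4/15 0; -1/2 -1/3 0; 0 0 1]
M⁻¹ · (-2/5, 18/5)ᵀ = (6/5, -1)ᵀ

p = (6/5, -1)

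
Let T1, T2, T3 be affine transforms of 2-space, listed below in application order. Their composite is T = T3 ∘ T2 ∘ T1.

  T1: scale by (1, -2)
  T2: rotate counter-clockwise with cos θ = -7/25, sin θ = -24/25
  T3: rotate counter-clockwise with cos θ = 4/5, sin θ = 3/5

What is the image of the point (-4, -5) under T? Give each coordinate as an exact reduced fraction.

T1 scale by (1, -2): (-4, -5) → (-4, 10)
T2 rotate counter-clockwise with cos θ = -7/25, sin θ = -24/25: (-4, 10) → (268/25, 26/25)
T3 rotate counter-clockwise with cos θ = 4/5, sin θ = 3/5: (268/25, 26/25) → (994/125, 908/125)

T(p) = (994/125, 908/125)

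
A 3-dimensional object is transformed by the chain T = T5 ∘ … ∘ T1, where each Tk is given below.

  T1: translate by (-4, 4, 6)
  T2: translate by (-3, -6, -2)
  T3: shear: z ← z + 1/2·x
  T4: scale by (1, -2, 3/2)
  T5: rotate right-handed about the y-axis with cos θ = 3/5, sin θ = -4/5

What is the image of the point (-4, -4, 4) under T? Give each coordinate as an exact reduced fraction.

T1 translate by (-4, 4, 6): (-4, -4, 4) → (-8, 0, 10)
T2 translate by (-3, -6, -2): (-8, 0, 10) → (-11, -6, 8)
T3 shear: z ← z + 1/2·x: (-11, -6, 8) → (-11, -6, 5/2)
T4 scale by (1, -2, 3/2): (-11, -6, 5/2) → (-11, 12, 15/4)
T5 rotate right-handed about the y-axis with cos θ = 3/5, sin θ = -4/5: (-11, 12, 15/4) → (-48/5, 12, -131/20)

T(p) = (-48/5, 12, -131/20)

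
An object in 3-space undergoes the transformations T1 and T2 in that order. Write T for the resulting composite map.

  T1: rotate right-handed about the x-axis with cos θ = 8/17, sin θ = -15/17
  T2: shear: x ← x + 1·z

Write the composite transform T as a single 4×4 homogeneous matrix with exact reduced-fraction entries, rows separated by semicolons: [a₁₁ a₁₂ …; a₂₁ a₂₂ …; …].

T1 = [1 0 0 0; 0 8/17 15/17 0; 0 -15/17 8/17 0; 0 0 0 1]
T2·T1 = [1 -15/17 8/17 0; 0 8/17 15/17 0; 0 -15/17 8/17 0; 0 0 0 1]

T = [1 -15/17 8/17 0; 0 8/17 15/17 0; 0 -15/17 8/17 0; 0 0 0 1]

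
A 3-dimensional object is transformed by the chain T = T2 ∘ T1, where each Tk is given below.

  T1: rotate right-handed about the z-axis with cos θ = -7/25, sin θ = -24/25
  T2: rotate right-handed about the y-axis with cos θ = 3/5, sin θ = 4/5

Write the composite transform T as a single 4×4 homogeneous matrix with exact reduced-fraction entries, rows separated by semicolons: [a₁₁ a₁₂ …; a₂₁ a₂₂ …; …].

T = [-21/125 72/125 4/5 0; -24/25 -7/25 0 0; 28/125 -96/125 3/5 0; 0 0 0 1]

T1 = [-7/25 24/25 0 0; -24/25 -7/25 0 0; 0 0 1 0; 0 0 0 1]
T2·T1 = [-21/125 72/125 4/5 0; -24/25 -7/25 0 0; 28/125 -96/125 3/5 0; 0 0 0 1]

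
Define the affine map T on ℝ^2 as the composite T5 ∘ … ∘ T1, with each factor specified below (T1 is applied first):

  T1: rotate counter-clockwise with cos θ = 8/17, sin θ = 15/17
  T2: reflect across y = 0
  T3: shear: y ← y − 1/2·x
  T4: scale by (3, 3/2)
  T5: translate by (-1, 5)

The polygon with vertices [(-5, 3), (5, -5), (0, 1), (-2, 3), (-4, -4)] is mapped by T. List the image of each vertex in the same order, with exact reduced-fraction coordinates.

T1 rotate counter-clockwise with cos θ = 8/17, sin θ = 15/17: (-5, 3) → (-5, -3); (5, -5) → (115/17, 35/17); (0, 1) → (-15/17, 8/17); (-2, 3) → (-61/17, -6/17); (-4, -4) → (28/17, -92/17)
T2 reflect across y = 0: (-5, -3) → (-5, 3); (115/17, 35/17) → (115/17, -35/17); (-15/17, 8/17) → (-15/17, -8/17); (-61/17, -6/17) → (-61/17, 6/17); (28/17, -92/17) → (28/17, 92/17)
T3 shear: y ← y − 1/2·x: (-5, 3) → (-5, 11/2); (115/17, -35/17) → (115/17, -185/34); (-15/17, -8/17) → (-15/17, -1/34); (-61/17, 6/17) → (-61/17, 73/34); (28/17, 92/17) → (28/17, 78/17)
T4 scale by (3, 3/2): (-5, 11/2) → (-15, 33/4); (115/17, -185/34) → (345/17, -555/68); (-15/17, -1/34) → (-45/17, -3/68); (-61/17, 73/34) → (-183/17, 219/68); (28/17, 78/17) → (84/17, 117/17)
T5 translate by (-1, 5): (-15, 33/4) → (-16, 53/4); (345/17, -555/68) → (328/17, -215/68); (-45/17, -3/68) → (-62/17, 337/68); (-183/17, 219/68) → (-200/17, 559/68); (84/17, 117/17) → (67/17, 202/17)

image vertices: (-16, 53/4), (328/17, -215/68), (-62/17, 337/68), (-200/17, 559/68), (67/17, 202/17)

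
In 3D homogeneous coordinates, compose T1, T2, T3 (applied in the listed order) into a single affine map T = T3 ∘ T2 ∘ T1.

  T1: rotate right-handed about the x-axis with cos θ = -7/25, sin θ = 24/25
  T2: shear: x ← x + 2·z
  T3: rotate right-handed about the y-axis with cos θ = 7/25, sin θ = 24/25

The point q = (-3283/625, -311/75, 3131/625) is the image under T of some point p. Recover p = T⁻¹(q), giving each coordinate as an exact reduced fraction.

T1 = [1 0 0 0; 0 -7/25 -24/25 0; 0 24/25 -7/25 0; 0 0 0 1]
T2·T1 = [1 48/25 -14/25 0; 0 -7/25 -24/25 0; 0 24/25 -7/25 0; 0 0 0 1]
T3·…·T1 = [7/25 912/625 -266/625 0; 0 -7/25 -24/25 0; -24/25 -984/625 287/625 0; 0 0 0 1]
det M = 1; M⁻¹ = [-41/25 0 -38/25 0; 576/625 -7/25 168/625 0; -168/625 -24/25 -49/625 0; 0 0 0 1]
M⁻¹ · (-3283/625, -311/75, 3131/625)ᵀ = (1, -7/3, 5)ᵀ

p = (1, -7/3, 5)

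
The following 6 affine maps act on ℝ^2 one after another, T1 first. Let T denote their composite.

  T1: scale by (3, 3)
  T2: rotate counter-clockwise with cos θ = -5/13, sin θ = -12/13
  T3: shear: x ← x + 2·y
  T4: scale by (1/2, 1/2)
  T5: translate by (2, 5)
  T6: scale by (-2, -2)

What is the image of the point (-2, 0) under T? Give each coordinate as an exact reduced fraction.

T1 scale by (3, 3): (-2, 0) → (-6, 0)
T2 rotate counter-clockwise with cos θ = -5/13, sin θ = -12/13: (-6, 0) → (30/13, 72/13)
T3 shear: x ← x + 2·y: (30/13, 72/13) → (174/13, 72/13)
T4 scale by (1/2, 1/2): (174/13, 72/13) → (87/13, 36/13)
T5 translate by (2, 5): (87/13, 36/13) → (113/13, 101/13)
T6 scale by (-2, -2): (113/13, 101/13) → (-226/13, -202/13)

T(p) = (-226/13, -202/13)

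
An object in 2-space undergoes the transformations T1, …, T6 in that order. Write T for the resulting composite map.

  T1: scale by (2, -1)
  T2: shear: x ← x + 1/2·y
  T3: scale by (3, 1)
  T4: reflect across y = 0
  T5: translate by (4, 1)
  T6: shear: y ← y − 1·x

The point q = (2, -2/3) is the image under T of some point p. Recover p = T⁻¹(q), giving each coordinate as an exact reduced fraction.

T1 = [2 0 0; 0 -1 0; 0 0 1]
T2·T1 = [2 -1/2 0; 0 -1 0; 0 0 1]
T3·…·T1 = [6 -3/2 0; 0 -1 0; 0 0 1]
T4·…·T1 = [6 -3/2 0; 0 1 0; 0 0 1]
T5·…·T1 = [6 -3/2 4; 0 1 1; 0 0 1]
T6·…·T1 = [6 -3/2 4; -6 5/2 -3; 0 0 1]
det M = 6; M⁻¹ = [5/12 1/4 -11/12; 1 1 -1; 0 0 1]
M⁻¹ · (2, -2/3)ᵀ = (-1/4, 1/3)ᵀ

p = (-1/4, 1/3)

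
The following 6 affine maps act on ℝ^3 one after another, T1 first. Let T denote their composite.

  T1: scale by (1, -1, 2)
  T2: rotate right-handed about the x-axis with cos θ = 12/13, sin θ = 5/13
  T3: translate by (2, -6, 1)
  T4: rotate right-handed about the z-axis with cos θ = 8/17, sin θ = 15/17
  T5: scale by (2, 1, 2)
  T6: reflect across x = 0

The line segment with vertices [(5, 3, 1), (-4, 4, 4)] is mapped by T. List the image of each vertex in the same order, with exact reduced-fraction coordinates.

T1 scale by (1, -1, 2): (5, 3, 1) → (5, -3, 2); (-4, 4, 4) → (-4, -4, 8)
T2 rotate right-handed about the x-axis with cos θ = 12/13, sin θ = 5/13: (5, -3, 2) → (5, -46/13, 9/13); (-4, -4, 8) → (-4, -88/13, 76/13)
T3 translate by (2, -6, 1): (5, -46/13, 9/13) → (7, -124/13, 22/13); (-4, -88/13, 76/13) → (-2, -166/13, 89/13)
T4 rotate right-handed about the z-axis with cos θ = 8/17, sin θ = 15/17: (7, -124/13, 22/13) → (2588/221, 373/221, 22/13); (-2, -166/13, 89/13) → (2282/221, -1718/221, 89/13)
T5 scale by (2, 1, 2): (2588/221, 373/221, 22/13) → (5176/221, 373/221, 44/13); (2282/221, -1718/221, 89/13) → (4564/221, -1718/221, 178/13)
T6 reflect across x = 0: (5176/221, 373/221, 44/13) → (-5176/221, 373/221, 44/13); (4564/221, -1718/221, 178/13) → (-4564/221, -1718/221, 178/13)

image vertices: (-5176/221, 373/221, 44/13), (-4564/221, -1718/221, 178/13)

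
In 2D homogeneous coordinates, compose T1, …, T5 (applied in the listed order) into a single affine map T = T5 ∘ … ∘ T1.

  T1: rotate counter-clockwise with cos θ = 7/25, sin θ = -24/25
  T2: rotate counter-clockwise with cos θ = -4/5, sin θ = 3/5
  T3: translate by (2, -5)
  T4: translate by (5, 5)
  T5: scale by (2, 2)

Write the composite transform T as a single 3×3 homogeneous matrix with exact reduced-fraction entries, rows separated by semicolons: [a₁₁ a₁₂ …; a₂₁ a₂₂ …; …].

T1 = [7/25 24/25 0; -24/25 7/25 0; 0 0 1]
T2·T1 = [44/125 -117/125 0; 117/125 44/125 0; 0 0 1]
T3·…·T1 = [44/125 -117/125 2; 117/125 44/125 -5; 0 0 1]
T4·…·T1 = [44/125 -117/125 7; 117/125 44/125 0; 0 0 1]
T5·…·T1 = [88/125 -234/125 14; 234/125 88/125 0; 0 0 1]

T = [88/125 -234/125 14; 234/125 88/125 0; 0 0 1]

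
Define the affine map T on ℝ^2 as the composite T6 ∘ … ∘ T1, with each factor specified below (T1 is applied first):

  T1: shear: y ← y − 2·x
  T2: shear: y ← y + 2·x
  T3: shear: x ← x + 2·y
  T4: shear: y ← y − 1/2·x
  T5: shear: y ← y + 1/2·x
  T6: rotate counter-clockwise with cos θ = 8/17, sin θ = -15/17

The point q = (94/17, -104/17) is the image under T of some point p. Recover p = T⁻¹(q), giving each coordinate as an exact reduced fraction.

T1 = [1 0 0; -2 1 0; 0 0 1]
T2·T1 = [1 0 0; 0 1 0; 0 0 1]
T3·…·T1 = [1 2 0; 0 1 0; 0 0 1]
T4·…·T1 = [1 2 0; -1/2 0 0; 0 0 1]
T5·…·T1 = [1 2 0; 0 1 0; 0 0 1]
T6·…·T1 = [8/17 31/17 0; -15/17 -22/17 0; 0 0 1]
det M = 1; M⁻¹ = [-22/17 -31/17 0; 15/17 8/17 0; 0 0 1]
M⁻¹ · (94/17, -104/17)ᵀ = (4, 2)ᵀ

p = (4, 2)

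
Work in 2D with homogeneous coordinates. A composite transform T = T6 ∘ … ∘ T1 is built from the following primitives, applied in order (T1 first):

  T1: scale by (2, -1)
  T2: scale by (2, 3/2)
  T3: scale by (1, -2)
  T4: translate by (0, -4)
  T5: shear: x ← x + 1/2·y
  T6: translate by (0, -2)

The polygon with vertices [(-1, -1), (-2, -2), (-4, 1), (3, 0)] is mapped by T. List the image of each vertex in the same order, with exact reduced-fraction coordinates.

T1 scale by (2, -1): (-1, -1) → (-2, 1); (-2, -2) → (-4, 2); (-4, 1) → (-8, -1); (3, 0) → (6, 0)
T2 scale by (2, 3/2): (-2, 1) → (-4, 3/2); (-4, 2) → (-8, 3); (-8, -1) → (-16, -3/2); (6, 0) → (12, 0)
T3 scale by (1, -2): (-4, 3/2) → (-4, -3); (-8, 3) → (-8, -6); (-16, -3/2) → (-16, 3); (12, 0) → (12, 0)
T4 translate by (0, -4): (-4, -3) → (-4, -7); (-8, -6) → (-8, -10); (-16, 3) → (-16, -1); (12, 0) → (12, -4)
T5 shear: x ← x + 1/2·y: (-4, -7) → (-15/2, -7); (-8, -10) → (-13, -10); (-16, -1) → (-33/2, -1); (12, -4) → (10, -4)
T6 translate by (0, -2): (-15/2, -7) → (-15/2, -9); (-13, -10) → (-13, -12); (-33/2, -1) → (-33/2, -3); (10, -4) → (10, -6)

image vertices: (-15/2, -9), (-13, -12), (-33/2, -3), (10, -6)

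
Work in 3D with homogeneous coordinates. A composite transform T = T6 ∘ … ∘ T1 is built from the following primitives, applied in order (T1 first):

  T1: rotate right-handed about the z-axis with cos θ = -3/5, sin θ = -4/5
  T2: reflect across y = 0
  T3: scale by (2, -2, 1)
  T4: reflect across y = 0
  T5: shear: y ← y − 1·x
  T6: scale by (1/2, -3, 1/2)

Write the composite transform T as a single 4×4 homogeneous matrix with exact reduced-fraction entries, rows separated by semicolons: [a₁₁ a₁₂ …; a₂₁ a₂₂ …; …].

T1 = [-3/5 4/5 0 0; -4/5 -3/5 0 0; 0 0 1 0; 0 0 0 1]
T2·T1 = [-3/5 4/5 0 0; 4/5 3/5 0 0; 0 0 1 0; 0 0 0 1]
T3·…·T1 = [-6/5 8/5 0 0; -8/5 -6/5 0 0; 0 0 1 0; 0 0 0 1]
T4·…·T1 = [-6/5 8/5 0 0; 8/5 6/5 0 0; 0 0 1 0; 0 0 0 1]
T5·…·T1 = [-6/5 8/5 0 0; 14/5 -2/5 0 0; 0 0 1 0; 0 0 0 1]
T6·…·T1 = [-3/5 4/5 0 0; -42/5 6/5 0 0; 0 0 1/2 0; 0 0 0 1]

T = [-3/5 4/5 0 0; -42/5 6/5 0 0; 0 0 1/2 0; 0 0 0 1]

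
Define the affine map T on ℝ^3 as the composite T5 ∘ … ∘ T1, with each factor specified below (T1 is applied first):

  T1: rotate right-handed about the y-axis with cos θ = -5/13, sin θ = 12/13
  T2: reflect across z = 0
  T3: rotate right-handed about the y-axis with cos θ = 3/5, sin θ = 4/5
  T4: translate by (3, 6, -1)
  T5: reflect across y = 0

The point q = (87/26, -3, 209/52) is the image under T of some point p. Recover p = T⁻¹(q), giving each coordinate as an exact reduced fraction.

T1 = [-5/13 0 12/13 0; 0 1 0 0; -12/13 0 -5/13 0; 0 0 0 1]
T2·T1 = [-5/13 0 12/13 0; 0 1 0 0; 12/13 0 5/13 0; 0 0 0 1]
T3·…·T1 = [33/65 0 56/65 0; 0 1 0 0; 56/65 0 -33/65 0; 0 0 0 1]
T4·…·T1 = [33/65 0 56/65 3; 0 1 0 6; 56/65 0 -33/65 -1; 0 0 0 1]
T5·…·T1 = [33/65 0 56/65 3; 0 -1 0 -6; 56/65 0 -33/65 -1; 0 0 0 1]
det M = 1; M⁻¹ = [33/65 0 56/65 -43/65; 0 -1 0 -6; 56/65 0 -33/65 -201/65; 0 0 0 1]
M⁻¹ · (87/26, -3, 209/52)ᵀ = (9/2, -3, -9/4)ᵀ

p = (9/2, -3, -9/4)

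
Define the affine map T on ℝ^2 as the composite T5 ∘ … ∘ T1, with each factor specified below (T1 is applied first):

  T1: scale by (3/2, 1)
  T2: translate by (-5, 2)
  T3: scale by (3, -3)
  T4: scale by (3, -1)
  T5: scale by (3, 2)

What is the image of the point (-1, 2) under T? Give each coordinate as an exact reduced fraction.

T(p) = (-351/2, 24)

T1 scale by (3/2, 1): (-1, 2) → (-3/2, 2)
T2 translate by (-5, 2): (-3/2, 2) → (-13/2, 4)
T3 scale by (3, -3): (-13/2, 4) → (-39/2, -12)
T4 scale by (3, -1): (-39/2, -12) → (-117/2, 12)
T5 scale by (3, 2): (-117/2, 12) → (-351/2, 24)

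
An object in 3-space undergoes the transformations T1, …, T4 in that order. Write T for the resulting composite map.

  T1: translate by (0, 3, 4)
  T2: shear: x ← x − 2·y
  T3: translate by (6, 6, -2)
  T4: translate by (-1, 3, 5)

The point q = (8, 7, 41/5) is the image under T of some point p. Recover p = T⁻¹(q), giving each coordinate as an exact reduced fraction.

T1 = [1 0 0 0; 0 1 0 3; 0 0 1 4; 0 0 0 1]
T2·T1 = [1 -2 0 -6; 0 1 0 3; 0 0 1 4; 0 0 0 1]
T3·…·T1 = [1 -2 0 0; 0 1 0 9; 0 0 1 2; 0 0 0 1]
T4·…·T1 = [1 -2 0 -1; 0 1 0 12; 0 0 1 7; 0 0 0 1]
det M = 1; M⁻¹ = [1 2 0 -23; 0 1 0 -12; 0 0 1 -7; 0 0 0 1]
M⁻¹ · (8, 7, 41/5)ᵀ = (-1, -5, 6/5)ᵀ

p = (-1, -5, 6/5)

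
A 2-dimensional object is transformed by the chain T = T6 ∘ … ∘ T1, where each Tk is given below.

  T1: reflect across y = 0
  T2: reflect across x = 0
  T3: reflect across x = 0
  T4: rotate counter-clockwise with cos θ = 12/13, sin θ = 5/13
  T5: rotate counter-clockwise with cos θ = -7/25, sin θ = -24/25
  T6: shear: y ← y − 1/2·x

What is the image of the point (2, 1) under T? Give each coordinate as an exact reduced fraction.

T1 reflect across y = 0: (2, 1) → (2, -1)
T2 reflect across x = 0: (2, -1) → (-2, -1)
T3 reflect across x = 0: (-2, -1) → (2, -1)
T4 rotate counter-clockwise with cos θ = 12/13, sin θ = 5/13: (2, -1) → (29/13, -2/13)
T5 rotate counter-clockwise with cos θ = -7/25, sin θ = -24/25: (29/13, -2/13) → (-251/325, -682/325)
T6 shear: y ← y − 1/2·x: (-251/325, -682/325) → (-251/325, -1113/650)

T(p) = (-251/325, -1113/650)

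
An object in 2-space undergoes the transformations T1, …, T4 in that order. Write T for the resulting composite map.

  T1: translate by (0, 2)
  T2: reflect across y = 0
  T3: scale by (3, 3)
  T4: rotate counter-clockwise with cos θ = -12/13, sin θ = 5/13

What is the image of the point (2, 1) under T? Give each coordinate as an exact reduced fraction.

T(p) = (-27/13, 138/13)

T1 translate by (0, 2): (2, 1) → (2, 3)
T2 reflect across y = 0: (2, 3) → (2, -3)
T3 scale by (3, 3): (2, -3) → (6, -9)
T4 rotate counter-clockwise with cos θ = -12/13, sin θ = 5/13: (6, -9) → (-27/13, 138/13)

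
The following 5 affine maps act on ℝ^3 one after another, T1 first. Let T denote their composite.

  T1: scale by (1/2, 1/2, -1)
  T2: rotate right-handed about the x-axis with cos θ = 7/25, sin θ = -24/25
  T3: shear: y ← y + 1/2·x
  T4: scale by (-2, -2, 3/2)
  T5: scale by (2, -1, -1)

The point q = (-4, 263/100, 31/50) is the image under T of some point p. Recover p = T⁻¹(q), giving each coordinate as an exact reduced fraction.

p = (2, 5/4, -2/3)

T1 = [1/2 0 0 0; 0 1/2 0 0; 0 0 -1 0; 0 0 0 1]
T2·T1 = [1/2 0 0 0; 0 7/50 -24/25 0; 0 -12/25 -7/25 0; 0 0 0 1]
T3·…·T1 = [1/2 0 0 0; 1/4 7/50 -24/25 0; 0 -12/25 -7/25 0; 0 0 0 1]
T4·…·T1 = [-1 0 0 0; -1/2 -7/25 48/25 0; 0 -18/25 -21/50 0; 0 0 0 1]
T5·…·T1 = [-2 0 0 0; 1/2 7/25 -48/25 0; 0 18/25 21/50 0; 0 0 0 1]
det M = -3; M⁻¹ = [-1/2 0 0 0; 7/100 7/25 32/25 0; -3/25 -12/25 14/75 0; 0 0 0 1]
M⁻¹ · (-4, 263/100, 31/50)ᵀ = (2, 5/4, -2/3)ᵀ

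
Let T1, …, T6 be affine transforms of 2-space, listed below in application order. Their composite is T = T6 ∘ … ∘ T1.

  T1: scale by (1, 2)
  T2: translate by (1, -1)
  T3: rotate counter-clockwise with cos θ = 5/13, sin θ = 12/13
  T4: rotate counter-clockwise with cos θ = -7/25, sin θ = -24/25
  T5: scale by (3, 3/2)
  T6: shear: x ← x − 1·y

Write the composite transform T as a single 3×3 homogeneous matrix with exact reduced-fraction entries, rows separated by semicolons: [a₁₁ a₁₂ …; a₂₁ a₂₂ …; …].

T = [213/65 93/65 333/130; -306/325 759/325 -1371/650; 0 0 1]

T1 = [1 0 0; 0 2 0; 0 0 1]
T2·T1 = [1 0 1; 0 2 -1; 0 0 1]
T3·…·T1 = [5/13 -24/13 17/13; 12/13 10/13 7/13; 0 0 1]
T4·…·T1 = [253/325 408/325 49/325; -204/325 506/325 -457/325; 0 0 1]
T5·…·T1 = [759/325 1224/325 147/325; -306/325 759/325 -1371/650; 0 0 1]
T6·…·T1 = [213/65 93/65 333/130; -306/325 759/325 -1371/650; 0 0 1]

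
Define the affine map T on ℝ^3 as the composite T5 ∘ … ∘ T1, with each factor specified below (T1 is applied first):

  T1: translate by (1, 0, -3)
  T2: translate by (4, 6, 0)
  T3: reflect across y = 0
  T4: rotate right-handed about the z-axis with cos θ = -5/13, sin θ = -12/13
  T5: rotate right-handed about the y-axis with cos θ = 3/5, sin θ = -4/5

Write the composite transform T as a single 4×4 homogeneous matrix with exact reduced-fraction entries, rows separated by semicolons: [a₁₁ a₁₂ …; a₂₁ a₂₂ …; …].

T1 = [1 0 0 1; 0 1 0 0; 0 0 1 -3; 0 0 0 1]
T2·T1 = [1 0 0 5; 0 1 0 6; 0 0 1 -3; 0 0 0 1]
T3·…·T1 = [1 0 0 5; 0 -1 0 -6; 0 0 1 -3; 0 0 0 1]
T4·…·T1 = [-5/13 -12/13 0 -97/13; -12/13 5/13 0 -30/13; 0 0 1 -3; 0 0 0 1]
T5·…·T1 = [-3/13 -36/65 -4/5 -27/13; -12/13 5/13 0 -30/13; -4/13 -48/65 3/5 -101/13; 0 0 0 1]

T = [-3/13 -36/65 -4/5 -27/13; -12/13 5/13 0 -30/13; -4/13 -48/65 3/5 -101/13; 0 0 0 1]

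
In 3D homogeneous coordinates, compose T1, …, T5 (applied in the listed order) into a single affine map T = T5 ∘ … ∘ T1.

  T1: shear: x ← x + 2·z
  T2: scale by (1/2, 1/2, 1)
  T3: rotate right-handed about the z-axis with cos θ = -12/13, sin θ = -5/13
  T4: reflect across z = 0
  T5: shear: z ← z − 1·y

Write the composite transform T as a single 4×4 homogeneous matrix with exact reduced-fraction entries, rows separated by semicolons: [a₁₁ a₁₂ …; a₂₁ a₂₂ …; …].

T1 = [1 0 2 0; 0 1 0 0; 0 0 1 0; 0 0 0 1]
T2·T1 = [1/2 0 1 0; 0 1/2 0 0; 0 0 1 0; 0 0 0 1]
T3·…·T1 = [-6/13 5/26 -12/13 0; -5/26 -6/13 -5/13 0; 0 0 1 0; 0 0 0 1]
T4·…·T1 = [-6/13 5/26 -12/13 0; -5/26 -6/13 -5/13 0; 0 0 -1 0; 0 0 0 1]
T5·…·T1 = [-6/13 5/26 -12/13 0; -5/26 -6/13 -5/13 0; 5/26 6/13 -8/13 0; 0 0 0 1]

T = [-6/13 5/26 -12/13 0; -5/26 -6/13 -5/13 0; 5/26 6/13 -8/13 0; 0 0 0 1]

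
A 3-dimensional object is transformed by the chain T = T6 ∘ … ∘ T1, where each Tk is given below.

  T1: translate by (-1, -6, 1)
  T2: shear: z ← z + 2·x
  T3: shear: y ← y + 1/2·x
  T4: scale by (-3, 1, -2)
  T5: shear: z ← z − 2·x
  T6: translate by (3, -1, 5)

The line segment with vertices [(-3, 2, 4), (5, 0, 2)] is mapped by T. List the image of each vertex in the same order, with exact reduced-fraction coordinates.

T1 translate by (-1, -6, 1): (-3, 2, 4) → (-4, -4, 5); (5, 0, 2) → (4, -6, 3)
T2 shear: z ← z + 2·x: (-4, -4, 5) → (-4, -4, -3); (4, -6, 3) → (4, -6, 11)
T3 shear: y ← y + 1/2·x: (-4, -4, -3) → (-4, -6, -3); (4, -6, 11) → (4, -4, 11)
T4 scale by (-3, 1, -2): (-4, -6, -3) → (12, -6, 6); (4, -4, 11) → (-12, -4, -22)
T5 shear: z ← z − 2·x: (12, -6, 6) → (12, -6, -18); (-12, -4, -22) → (-12, -4, 2)
T6 translate by (3, -1, 5): (12, -6, -18) → (15, -7, -13); (-12, -4, 2) → (-9, -5, 7)

image vertices: (15, -7, -13), (-9, -5, 7)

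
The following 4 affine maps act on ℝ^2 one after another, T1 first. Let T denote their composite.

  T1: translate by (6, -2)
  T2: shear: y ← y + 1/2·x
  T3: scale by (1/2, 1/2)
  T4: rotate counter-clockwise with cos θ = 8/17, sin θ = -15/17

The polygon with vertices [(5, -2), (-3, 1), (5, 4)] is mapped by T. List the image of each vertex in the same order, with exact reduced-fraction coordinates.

image vertices: (13/4, -9/2), (63/68, -41/34), (401/68, -105/34)

T1 translate by (6, -2): (5, -2) → (11, -4); (-3, 1) → (3, -1); (5, 4) → (11, 2)
T2 shear: y ← y + 1/2·x: (11, -4) → (11, 3/2); (3, -1) → (3, 1/2); (11, 2) → (11, 15/2)
T3 scale by (1/2, 1/2): (11, 3/2) → (11/2, 3/4); (3, 1/2) → (3/2, 1/4); (11, 15/2) → (11/2, 15/4)
T4 rotate counter-clockwise with cos θ = 8/17, sin θ = -15/17: (11/2, 3/4) → (13/4, -9/2); (3/2, 1/4) → (63/68, -41/34); (11/2, 15/4) → (401/68, -105/34)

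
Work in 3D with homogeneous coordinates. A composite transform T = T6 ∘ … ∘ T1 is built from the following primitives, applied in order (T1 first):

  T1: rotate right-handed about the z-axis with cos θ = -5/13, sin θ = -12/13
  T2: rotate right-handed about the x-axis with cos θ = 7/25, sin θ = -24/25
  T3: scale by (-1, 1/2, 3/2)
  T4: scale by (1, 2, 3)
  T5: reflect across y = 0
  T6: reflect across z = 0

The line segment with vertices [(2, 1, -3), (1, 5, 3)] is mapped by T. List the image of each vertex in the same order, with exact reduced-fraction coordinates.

image vertices: (-2/13, 1139/325, -3807/650), (-55/13, -677/325, -10449/650)

T1 rotate right-handed about the z-axis with cos θ = -5/13, sin θ = -12/13: (2, 1, -3) → (2/13, -29/13, -3); (1, 5, 3) → (55/13, -37/13, 3)
T2 rotate right-handed about the x-axis with cos θ = 7/25, sin θ = -24/25: (2/13, -29/13, -3) → (2/13, -1139/325, 423/325); (55/13, -37/13, 3) → (55/13, 677/325, 1161/325)
T3 scale by (-1, 1/2, 3/2): (2/13, -1139/325, 423/325) → (-2/13, -1139/650, 1269/650); (55/13, 677/325, 1161/325) → (-55/13, 677/650, 3483/650)
T4 scale by (1, 2, 3): (-2/13, -1139/650, 1269/650) → (-2/13, -1139/325, 3807/650); (-55/13, 677/650, 3483/650) → (-55/13, 677/325, 10449/650)
T5 reflect across y = 0: (-2/13, -1139/325, 3807/650) → (-2/13, 1139/325, 3807/650); (-55/13, 677/325, 10449/650) → (-55/13, -677/325, 10449/650)
T6 reflect across z = 0: (-2/13, 1139/325, 3807/650) → (-2/13, 1139/325, -3807/650); (-55/13, -677/325, 10449/650) → (-55/13, -677/325, -10449/650)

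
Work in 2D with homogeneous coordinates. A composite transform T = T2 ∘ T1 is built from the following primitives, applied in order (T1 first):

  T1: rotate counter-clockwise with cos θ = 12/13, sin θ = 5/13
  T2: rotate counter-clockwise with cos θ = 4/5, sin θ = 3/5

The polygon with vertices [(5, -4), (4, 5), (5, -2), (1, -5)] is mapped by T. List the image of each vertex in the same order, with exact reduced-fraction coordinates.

image vertices: (389/65, 148/65), (-148/65, 389/65), (277/65, 214/65), (313/65, -109/65)

T1 rotate counter-clockwise with cos θ = 12/13, sin θ = 5/13: (5, -4) → (80/13, -23/13); (4, 5) → (23/13, 80/13); (5, -2) → (70/13, 1/13); (1, -5) → (37/13, -55/13)
T2 rotate counter-clockwise with cos θ = 4/5, sin θ = 3/5: (80/13, -23/13) → (389/65, 148/65); (23/13, 80/13) → (-148/65, 389/65); (70/13, 1/13) → (277/65, 214/65); (37/13, -55/13) → (313/65, -109/65)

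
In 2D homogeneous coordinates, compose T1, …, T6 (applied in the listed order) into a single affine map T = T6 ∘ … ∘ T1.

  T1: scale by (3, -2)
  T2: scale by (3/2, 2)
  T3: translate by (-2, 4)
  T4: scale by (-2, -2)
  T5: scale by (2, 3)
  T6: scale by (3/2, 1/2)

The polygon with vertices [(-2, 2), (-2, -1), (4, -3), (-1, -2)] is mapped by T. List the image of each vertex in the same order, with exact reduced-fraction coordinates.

image vertices: (66, 12), (66, -24), (-96, -48), (39, -36)

T1 scale by (3, -2): (-2, 2) → (-6, -4); (-2, -1) → (-6, 2); (4, -3) → (12, 6); (-1, -2) → (-3, 4)
T2 scale by (3/2, 2): (-6, -4) → (-9, -8); (-6, 2) → (-9, 4); (12, 6) → (18, 12); (-3, 4) → (-9/2, 8)
T3 translate by (-2, 4): (-9, -8) → (-11, -4); (-9, 4) → (-11, 8); (18, 12) → (16, 16); (-9/2, 8) → (-13/2, 12)
T4 scale by (-2, -2): (-11, -4) → (22, 8); (-11, 8) → (22, -16); (16, 16) → (-32, -32); (-13/2, 12) → (13, -24)
T5 scale by (2, 3): (22, 8) → (44, 24); (22, -16) → (44, -48); (-32, -32) → (-64, -96); (13, -24) → (26, -72)
T6 scale by (3/2, 1/2): (44, 24) → (66, 12); (44, -48) → (66, -24); (-64, -96) → (-96, -48); (26, -72) → (39, -36)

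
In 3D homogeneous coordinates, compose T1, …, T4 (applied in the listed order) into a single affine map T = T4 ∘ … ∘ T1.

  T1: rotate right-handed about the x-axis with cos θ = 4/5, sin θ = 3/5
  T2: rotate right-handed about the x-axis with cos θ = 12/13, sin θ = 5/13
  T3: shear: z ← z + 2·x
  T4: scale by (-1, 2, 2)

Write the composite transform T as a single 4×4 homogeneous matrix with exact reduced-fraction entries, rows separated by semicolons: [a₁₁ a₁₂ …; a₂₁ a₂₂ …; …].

T1 = [1 0 0 0; 0 4/5 -3/5 0; 0 3/5 4/5 0; 0 0 0 1]
T2·T1 = [1 0 0 0; 0 33/65 -56/65 0; 0 56/65 33/65 0; 0 0 0 1]
T3·…·T1 = [1 0 0 0; 0 33/65 -56/65 0; 2 56/65 33/65 0; 0 0 0 1]
T4·…·T1 = [-1 0 0 0; 0 66/65 -112/65 0; 4 112/65 66/65 0; 0 0 0 1]

T = [-1 0 0 0; 0 66/65 -112/65 0; 4 112/65 66/65 0; 0 0 0 1]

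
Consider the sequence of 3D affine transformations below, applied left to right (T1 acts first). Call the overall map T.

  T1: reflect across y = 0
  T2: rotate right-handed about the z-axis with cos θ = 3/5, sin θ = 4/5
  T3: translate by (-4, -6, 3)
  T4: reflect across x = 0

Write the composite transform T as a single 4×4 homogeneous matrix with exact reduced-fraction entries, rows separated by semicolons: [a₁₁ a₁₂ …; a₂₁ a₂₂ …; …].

T = [-3/5 -4/5 0 4; 4/5 -3/5 0 -6; 0 0 1 3; 0 0 0 1]

T1 = [1 0 0 0; 0 -1 0 0; 0 0 1 0; 0 0 0 1]
T2·T1 = [3/5 4/5 0 0; 4/5 -3/5 0 0; 0 0 1 0; 0 0 0 1]
T3·…·T1 = [3/5 4/5 0 -4; 4/5 -3/5 0 -6; 0 0 1 3; 0 0 0 1]
T4·…·T1 = [-3/5 -4/5 0 4; 4/5 -3/5 0 -6; 0 0 1 3; 0 0 0 1]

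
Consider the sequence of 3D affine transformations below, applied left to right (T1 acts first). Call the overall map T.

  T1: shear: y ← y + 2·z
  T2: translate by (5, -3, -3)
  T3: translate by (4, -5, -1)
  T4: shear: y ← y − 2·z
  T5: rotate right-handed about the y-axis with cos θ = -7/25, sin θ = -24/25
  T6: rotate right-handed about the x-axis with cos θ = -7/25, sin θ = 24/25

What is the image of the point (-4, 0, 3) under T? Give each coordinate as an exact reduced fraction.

T(p) = (-11/25, -3048/625, -889/625)

T1 shear: y ← y + 2·z: (-4, 0, 3) → (-4, 6, 3)
T2 translate by (5, -3, -3): (-4, 6, 3) → (1, 3, 0)
T3 translate by (4, -5, -1): (1, 3, 0) → (5, -2, -1)
T4 shear: y ← y − 2·z: (5, -2, -1) → (5, 0, -1)
T5 rotate right-handed about the y-axis with cos θ = -7/25, sin θ = -24/25: (5, 0, -1) → (-11/25, 0, 127/25)
T6 rotate right-handed about the x-axis with cos θ = -7/25, sin θ = 24/25: (-11/25, 0, 127/25) → (-11/25, -3048/625, -889/625)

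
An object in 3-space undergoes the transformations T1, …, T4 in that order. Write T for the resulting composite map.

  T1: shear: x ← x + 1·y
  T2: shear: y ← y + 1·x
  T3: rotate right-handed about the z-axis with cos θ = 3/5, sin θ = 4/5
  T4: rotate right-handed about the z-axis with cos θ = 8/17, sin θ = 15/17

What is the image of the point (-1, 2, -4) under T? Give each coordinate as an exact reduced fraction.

T1 shear: x ← x + 1·y: (-1, 2, -4) → (1, 2, -4)
T2 shear: y ← y + 1·x: (1, 2, -4) → (1, 3, -4)
T3 rotate right-handed about the z-axis with cos θ = 3/5, sin θ = 4/5: (1, 3, -4) → (-9/5, 13/5, -4)
T4 rotate right-handed about the z-axis with cos θ = 8/17, sin θ = 15/17: (-9/5, 13/5, -4) → (-267/85, -31/85, -4)

T(p) = (-267/85, -31/85, -4)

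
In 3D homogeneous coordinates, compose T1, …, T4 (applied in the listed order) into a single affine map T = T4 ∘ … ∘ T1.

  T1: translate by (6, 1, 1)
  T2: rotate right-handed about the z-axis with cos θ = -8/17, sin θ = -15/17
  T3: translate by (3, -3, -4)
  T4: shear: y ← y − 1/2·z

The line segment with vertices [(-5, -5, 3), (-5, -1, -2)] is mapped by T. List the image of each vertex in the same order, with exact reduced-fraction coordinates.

image vertices: (-1, -2, 0), (43/17, -47/34, -5)

T1 translate by (6, 1, 1): (-5, -5, 3) → (1, -4, 4); (-5, -1, -2) → (1, 0, -1)
T2 rotate right-handed about the z-axis with cos θ = -8/17, sin θ = -15/17: (1, -4, 4) → (-4, 1, 4); (1, 0, -1) → (-8/17, -15/17, -1)
T3 translate by (3, -3, -4): (-4, 1, 4) → (-1, -2, 0); (-8/17, -15/17, -1) → (43/17, -66/17, -5)
T4 shear: y ← y − 1/2·z: (-1, -2, 0) → (-1, -2, 0); (43/17, -66/17, -5) → (43/17, -47/34, -5)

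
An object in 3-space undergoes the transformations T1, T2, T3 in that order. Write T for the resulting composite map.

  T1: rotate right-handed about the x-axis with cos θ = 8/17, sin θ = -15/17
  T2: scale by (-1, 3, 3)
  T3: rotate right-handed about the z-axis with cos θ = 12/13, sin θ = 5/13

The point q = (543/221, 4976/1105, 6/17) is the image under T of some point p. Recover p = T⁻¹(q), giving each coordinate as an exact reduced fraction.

T1 = [1 0 0 0; 0 8/17 15/17 0; 0 -15/17 8/17 0; 0 0 0 1]
T2·T1 = [-1 0 0 0; 0 24/17 45/17 0; 0 -45/17 24/17 0; 0 0 0 1]
T3·…·T1 = [-12/13 -120/221 -225/221 0; -5/13 288/221 540/221 0; 0 -45/17 24/17 0; 0 0 0 1]
det M = -9; M⁻¹ = [-12/13 -5/13 0 0; -40/663 32/221 -5/17 0; -25/221 60/221 8/51 0; 0 0 0 1]
M⁻¹ · (543/221, 4976/1105, 6/17)ᵀ = (-4, 2/5, 1)ᵀ

p = (-4, 2/5, 1)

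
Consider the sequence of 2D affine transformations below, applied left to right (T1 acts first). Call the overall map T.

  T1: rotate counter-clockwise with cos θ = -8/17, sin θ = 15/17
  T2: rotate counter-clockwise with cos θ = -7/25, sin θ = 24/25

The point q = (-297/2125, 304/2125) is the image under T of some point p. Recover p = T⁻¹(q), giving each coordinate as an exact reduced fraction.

T1 = [-8/17 -15/17 0; 15/17 -8/17 0; 0 0 1]
T2·T1 = [-304/425 297/425 0; -297/425 -304/425 0; 0 0 1]
det M = 1; M⁻¹ = [-304/425 -297/425 0; 297/425 -304/425 0; 0 0 1]
M⁻¹ · (-297/2125, 304/2125)ᵀ = (0, -1/5)ᵀ

p = (0, -1/5)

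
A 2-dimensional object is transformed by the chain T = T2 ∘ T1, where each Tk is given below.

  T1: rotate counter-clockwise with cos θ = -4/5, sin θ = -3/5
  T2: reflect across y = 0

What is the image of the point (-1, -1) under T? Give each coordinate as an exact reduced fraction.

T(p) = (1/5, -7/5)

T1 rotate counter-clockwise with cos θ = -4/5, sin θ = -3/5: (-1, -1) → (1/5, 7/5)
T2 reflect across y = 0: (1/5, 7/5) → (1/5, -7/5)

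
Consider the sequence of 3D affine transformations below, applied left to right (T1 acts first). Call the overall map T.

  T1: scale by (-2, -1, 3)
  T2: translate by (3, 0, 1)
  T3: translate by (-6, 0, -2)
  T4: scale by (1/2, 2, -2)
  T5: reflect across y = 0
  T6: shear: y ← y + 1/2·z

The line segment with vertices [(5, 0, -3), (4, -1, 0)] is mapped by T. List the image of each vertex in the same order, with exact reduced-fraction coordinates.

T1 scale by (-2, -1, 3): (5, 0, -3) → (-10, 0, -9); (4, -1, 0) → (-8, 1, 0)
T2 translate by (3, 0, 1): (-10, 0, -9) → (-7, 0, -8); (-8, 1, 0) → (-5, 1, 1)
T3 translate by (-6, 0, -2): (-7, 0, -8) → (-13, 0, -10); (-5, 1, 1) → (-11, 1, -1)
T4 scale by (1/2, 2, -2): (-13, 0, -10) → (-13/2, 0, 20); (-11, 1, -1) → (-11/2, 2, 2)
T5 reflect across y = 0: (-13/2, 0, 20) → (-13/2, 0, 20); (-11/2, 2, 2) → (-11/2, -2, 2)
T6 shear: y ← y + 1/2·z: (-13/2, 0, 20) → (-13/2, 10, 20); (-11/2, -2, 2) → (-11/2, -1, 2)

image vertices: (-13/2, 10, 20), (-11/2, -1, 2)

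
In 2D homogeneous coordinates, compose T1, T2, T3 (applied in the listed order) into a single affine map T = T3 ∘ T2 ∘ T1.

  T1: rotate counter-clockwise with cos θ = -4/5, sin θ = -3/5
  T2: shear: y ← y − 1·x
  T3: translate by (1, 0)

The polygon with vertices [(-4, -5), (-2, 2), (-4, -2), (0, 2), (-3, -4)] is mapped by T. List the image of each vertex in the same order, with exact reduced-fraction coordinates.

T1 rotate counter-clockwise with cos θ = -4/5, sin θ = -3/5: (-4, -5) → (1/5, 32/5); (-2, 2) → (14/5, -2/5); (-4, -2) → (2, 4); (0, 2) → (6/5, -8/5); (-3, -4) → (0, 5)
T2 shear: y ← y − 1·x: (1/5, 32/5) → (1/5, 31/5); (14/5, -2/5) → (14/5, -16/5); (2, 4) → (2, 2); (6/5, -8/5) → (6/5, -14/5); (0, 5) → (0, 5)
T3 translate by (1, 0): (1/5, 31/5) → (6/5, 31/5); (14/5, -16/5) → (19/5, -16/5); (2, 2) → (3, 2); (6/5, -14/5) → (11/5, -14/5); (0, 5) → (1, 5)

image vertices: (6/5, 31/5), (19/5, -16/5), (3, 2), (11/5, -14/5), (1, 5)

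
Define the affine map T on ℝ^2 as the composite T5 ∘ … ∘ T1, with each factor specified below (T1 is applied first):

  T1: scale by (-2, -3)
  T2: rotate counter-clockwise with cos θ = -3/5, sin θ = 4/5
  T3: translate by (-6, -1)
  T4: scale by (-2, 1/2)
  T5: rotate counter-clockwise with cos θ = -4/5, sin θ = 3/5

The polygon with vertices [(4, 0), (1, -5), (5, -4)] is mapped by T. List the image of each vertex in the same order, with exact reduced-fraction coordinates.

image vertices: (3/10, 22/5), (-117/5, 124/5), (-21/2, 18)

T1 scale by (-2, -3): (4, 0) → (-8, 0); (1, -5) → (-2, 15); (5, -4) → (-10, 12)
T2 rotate counter-clockwise with cos θ = -3/5, sin θ = 4/5: (-8, 0) → (24/5, -32/5); (-2, 15) → (-54/5, -53/5); (-10, 12) → (-18/5, -76/5)
T3 translate by (-6, -1): (24/5, -32/5) → (-6/5, -37/5); (-54/5, -53/5) → (-84/5, -58/5); (-18/5, -76/5) → (-48/5, -81/5)
T4 scale by (-2, 1/2): (-6/5, -37/5) → (12/5, -37/10); (-84/5, -58/5) → (168/5, -29/5); (-48/5, -81/5) → (96/5, -81/10)
T5 rotate counter-clockwise with cos θ = -4/5, sin θ = 3/5: (12/5, -37/10) → (3/10, 22/5); (168/5, -29/5) → (-117/5, 124/5); (96/5, -81/10) → (-21/2, 18)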